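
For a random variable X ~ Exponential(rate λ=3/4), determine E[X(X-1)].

E[X(X-1)] = E[X² - X] = E[X²] - E[X]
E[X] = \frac{4}{3}
E[X²] = Var(X) + (E[X])² = \frac{16}{9} + (\frac{4}{3})² = \frac{32}{9}
E[X(X-1)] = \frac{32}{9} - \frac{4}{3} = \frac{20}{9}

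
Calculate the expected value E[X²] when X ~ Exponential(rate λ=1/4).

Using the identity E[X²] = Var(X) + (E[X])²:
E[X] = 4
Var(X) = 16
E[X²] = 16 + (4)²
= 32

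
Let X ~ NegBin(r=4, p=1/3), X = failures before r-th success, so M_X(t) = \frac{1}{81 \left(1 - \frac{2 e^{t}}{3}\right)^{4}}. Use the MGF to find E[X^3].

To find E[X^3], compute M^(3)(0):
M^(1)(t) = \frac{8 e^{t}}{243 \left(1 - \frac{2 e^{t}}{3}\right)^{5}}
M^(2)(t) = \frac{8 e^{t}}{243 \left(1 - \frac{2 e^{t}}{3}\right)^{5}} + \frac{80 e^{2 t}}{729 \left(1 - \frac{2 e^{t}}{3}\right)^{6}}
M^(3)(t) = \frac{8 e^{t}}{243 \left(1 - \frac{2 e^{t}}{3}\right)^{5}} + \frac{80 e^{2 t}}{243 \left(1 - \frac{2 e^{t}}{3}\right)^{6}} + \frac{320 e^{3 t}}{729 \left(1 - \frac{2 e^{t}}{3}\right)^{7}}
M^(3)(0) = 1208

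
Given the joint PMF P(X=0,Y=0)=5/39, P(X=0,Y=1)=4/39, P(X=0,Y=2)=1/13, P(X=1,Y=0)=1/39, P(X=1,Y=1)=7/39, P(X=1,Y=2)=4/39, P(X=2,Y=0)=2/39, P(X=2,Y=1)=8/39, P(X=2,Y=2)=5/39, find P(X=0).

P(X=0) = P(X=0,Y=0) + P(X=0,Y=1) + P(X=0,Y=2)
= 5/39 + 4/39 + 1/13
= 4/13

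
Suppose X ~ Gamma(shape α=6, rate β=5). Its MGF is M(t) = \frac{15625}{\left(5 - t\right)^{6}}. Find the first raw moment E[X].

To find E[X], compute M^(1)(0):
M^(1)(t) = \frac{93750}{\left(5 - t\right)^{7}}
M^(1)(0) = \frac{6}{5}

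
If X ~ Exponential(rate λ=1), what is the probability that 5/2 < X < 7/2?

P(5/2 < X < 7/2) = ∫_{5/2}^{7/2} f(x) dx
where f(x) = e^{- x}
= - \frac{1 - e}{e^{\frac{7}{2}}}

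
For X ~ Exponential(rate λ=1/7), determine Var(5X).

For X ~ Exponential(rate λ=1/7):
Var(X) = 49
Var(5X) = (5)² × Var(X) = 25 × 49 = 1225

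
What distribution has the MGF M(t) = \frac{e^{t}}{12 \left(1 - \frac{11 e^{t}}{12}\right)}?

The MGF M(t) = \frac{e^{t}}{12 \left(1 - \frac{11 e^{t}}{12}\right)} is the standard form for the Geometric distribution.
Comparing with the known MGF formula identifies: Geometric(p=1/12), X = trial number of first success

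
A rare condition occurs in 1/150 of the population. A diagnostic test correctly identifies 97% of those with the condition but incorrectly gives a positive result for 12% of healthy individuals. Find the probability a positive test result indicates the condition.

Let D = the rare event, + = positive/flagged.
P(D) = 1/150
P(+|D) = 97/100
P(+|D') = 12/100 = 3/25
P(+) = P(+|D)P(D) + P(+|D')P(D')
     = \frac{97}{100} × \frac{1}{150} + \frac{3}{25} × \frac{149}{150}
     = \frac{377}{3000}
P(D|+) = P(+|D)P(D)/P(+) = \frac{97}{1885}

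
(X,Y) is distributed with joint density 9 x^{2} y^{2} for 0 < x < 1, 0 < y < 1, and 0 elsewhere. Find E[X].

E[X] = ∫_0^1 ∫_0^1 x × f(x,y) dy dx
= ∫_0^1 ∫_0^1 x × (9 x^{2} y^{2}) dy dx
= \frac{3}{4}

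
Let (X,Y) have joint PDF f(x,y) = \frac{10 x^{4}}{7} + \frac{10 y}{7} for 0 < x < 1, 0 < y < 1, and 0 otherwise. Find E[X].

E[X] = ∫_0^1 ∫_0^1 x × f(x,y) dy dx
= ∫_0^1 ∫_0^1 x × (\frac{10 x^{4}}{7} + \frac{10 y}{7}) dy dx
= \frac{25}{42}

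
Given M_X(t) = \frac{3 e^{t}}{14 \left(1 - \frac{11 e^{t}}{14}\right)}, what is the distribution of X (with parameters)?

The MGF M(t) = \frac{3 e^{t}}{14 \left(1 - \frac{11 e^{t}}{14}\right)} is the standard form for the Geometric distribution.
Comparing with the known MGF formula identifies: Geometric(p=3/14), X = trial number of first success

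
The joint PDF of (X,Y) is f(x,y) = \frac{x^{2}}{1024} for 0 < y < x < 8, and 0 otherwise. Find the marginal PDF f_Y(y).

f_Y(y) = ∫_y^8 \frac{x^{2}}{1024} dx = \frac{1}{6} - \frac{y^{3}}{3072}
for 0 < y < 8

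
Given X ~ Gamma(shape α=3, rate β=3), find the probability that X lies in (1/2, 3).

P(1/2 < X < 3) = ∫_{1/2}^{3} f(x) dx
where f(x) = \frac{27 x^{2} e^{- 3 x}}{2}
= - \frac{101}{2 e^{9}} + \frac{29}{8 e^{\frac{3}{2}}}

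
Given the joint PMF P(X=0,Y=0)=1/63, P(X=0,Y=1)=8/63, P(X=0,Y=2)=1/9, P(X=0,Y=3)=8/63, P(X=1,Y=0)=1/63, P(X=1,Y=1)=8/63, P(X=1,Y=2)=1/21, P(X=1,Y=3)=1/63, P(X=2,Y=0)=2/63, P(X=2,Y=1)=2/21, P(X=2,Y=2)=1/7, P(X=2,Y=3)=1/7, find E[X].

First find marginal of X:
P(X=0) = 8/21
P(X=1) = 13/63
P(X=2) = 26/63
E[X] = 0 × 8/21 + 1 × 13/63 + 2 × 26/63 = 65/63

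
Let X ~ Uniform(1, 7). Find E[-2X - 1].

For X ~ Uniform(1, 7):
E[X] = 4
E[-2X - 1] = -2 × E[X] - 1 = -9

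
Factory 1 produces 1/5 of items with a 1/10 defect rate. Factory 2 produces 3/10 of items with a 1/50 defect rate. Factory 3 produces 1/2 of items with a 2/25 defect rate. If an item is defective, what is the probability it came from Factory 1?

Using Bayes' theorem:
P(F1) = 1/5, P(D|F1) = 1/10
P(F2) = 3/10, P(D|F2) = 1/50
P(F3) = 1/2, P(D|F3) = 2/25
P(D) = P(D|F1)P(F1) + P(D|F2)P(F2) + P(D|F3)P(F3)
     = \frac{33}{500}
P(F1|D) = P(D|F1)P(F1) / P(D)
= \frac{10}{33}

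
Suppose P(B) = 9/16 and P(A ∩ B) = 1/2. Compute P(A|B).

P(A|B) = P(A ∩ B) / P(B)
= (1/2) / (9/16)
= 8/9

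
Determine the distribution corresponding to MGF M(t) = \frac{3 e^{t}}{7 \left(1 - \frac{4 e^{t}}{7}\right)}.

The MGF M(t) = \frac{3 e^{t}}{7 \left(1 - \frac{4 e^{t}}{7}\right)} is the standard form for the Geometric distribution.
Comparing with the known MGF formula identifies: Geometric(p=3/7), X = trial number of first success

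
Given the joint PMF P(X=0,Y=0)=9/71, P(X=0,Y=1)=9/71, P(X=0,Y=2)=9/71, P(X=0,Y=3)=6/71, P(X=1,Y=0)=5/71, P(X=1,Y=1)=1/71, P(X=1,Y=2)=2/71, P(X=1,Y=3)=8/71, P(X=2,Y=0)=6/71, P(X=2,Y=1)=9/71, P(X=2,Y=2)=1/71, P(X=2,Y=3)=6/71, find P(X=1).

P(X=1) = P(X=1,Y=0) + P(X=1,Y=1) + P(X=1,Y=2) + P(X=1,Y=3)
= 5/71 + 1/71 + 2/71 + 8/71
= 16/71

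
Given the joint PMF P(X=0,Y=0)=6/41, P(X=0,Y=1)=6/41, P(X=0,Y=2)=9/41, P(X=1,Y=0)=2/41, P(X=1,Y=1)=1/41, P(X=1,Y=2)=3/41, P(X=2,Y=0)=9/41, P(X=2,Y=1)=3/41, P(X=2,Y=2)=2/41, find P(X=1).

P(X=1) = P(X=1,Y=0) + P(X=1,Y=1) + P(X=1,Y=2)
= 2/41 + 1/41 + 3/41
= 6/41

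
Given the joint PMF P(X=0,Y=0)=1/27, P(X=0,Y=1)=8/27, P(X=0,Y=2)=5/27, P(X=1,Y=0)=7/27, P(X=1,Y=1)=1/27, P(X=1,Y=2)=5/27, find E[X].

First find marginal of X:
P(X=0) = 14/27
P(X=1) = 13/27
E[X] = 0 × 14/27 + 1 × 13/27 = 13/27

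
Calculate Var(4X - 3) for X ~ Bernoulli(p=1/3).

For X ~ Bernoulli(p=1/3):
Var(X) = \frac{2}{9}
Var(4X - 3) = (4)² × Var(X) = 16 × \frac{2}{9} = \frac{32}{9}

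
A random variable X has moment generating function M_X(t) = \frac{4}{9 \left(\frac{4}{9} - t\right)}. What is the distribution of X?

The MGF M(t) = \frac{4}{9 \left(\frac{4}{9} - t\right)} is the standard form for the Exponential distribution.
Comparing with the known MGF formula identifies: Exponential(rate λ=4/9)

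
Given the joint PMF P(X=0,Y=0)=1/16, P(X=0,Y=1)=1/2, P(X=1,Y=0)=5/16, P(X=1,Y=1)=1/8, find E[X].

First find marginal of X:
P(X=0) = 9/16
P(X=1) = 7/16
E[X] = 0 × 9/16 + 1 × 7/16 = 7/16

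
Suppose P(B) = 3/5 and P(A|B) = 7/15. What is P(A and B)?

By definition, P(A|B) = P(A ∩ B) / P(B)
So P(A ∩ B) = P(A|B) × P(B)
= 7/15 × 3/5
= 7/25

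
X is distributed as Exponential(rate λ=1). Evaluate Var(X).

For X ~ Exponential(rate λ=1):
Var(X) = 1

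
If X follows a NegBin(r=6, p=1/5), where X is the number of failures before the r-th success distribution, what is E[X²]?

Using the identity E[X²] = Var(X) + (E[X])²:
E[X] = 24
Var(X) = 120
E[X²] = 120 + (24)²
= 696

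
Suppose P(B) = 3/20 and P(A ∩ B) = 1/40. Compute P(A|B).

P(A|B) = P(A ∩ B) / P(B)
= (1/40) / (3/20)
= 1/6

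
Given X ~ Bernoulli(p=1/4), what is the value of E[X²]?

Using the identity E[X²] = Var(X) + (E[X])²:
E[X] = \frac{1}{4}
Var(X) = \frac{3}{16}
E[X²] = \frac{3}{16} + (\frac{1}{4})²
= \frac{1}{4}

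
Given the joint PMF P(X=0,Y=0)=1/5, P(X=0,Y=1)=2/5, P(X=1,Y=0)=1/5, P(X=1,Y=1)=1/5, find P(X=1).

P(X=1) = P(X=1,Y=0) + P(X=1,Y=1)
= 1/5 + 1/5
= 2/5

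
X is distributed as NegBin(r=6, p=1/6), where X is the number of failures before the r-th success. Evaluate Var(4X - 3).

For X ~ NegBin(r=6, p=1/6), where X is the number of failures before the r-th success:
Var(X) = 180
Var(4X - 3) = (4)² × Var(X) = 16 × 180 = 2880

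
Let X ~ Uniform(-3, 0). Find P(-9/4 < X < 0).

P(-9/4 < X < 0) = ∫_{-9/4}^{0} f(x) dx
where f(x) = \frac{1}{3}
= \frac{3}{4}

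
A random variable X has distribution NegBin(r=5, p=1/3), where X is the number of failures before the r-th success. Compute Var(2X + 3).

For X ~ NegBin(r=5, p=1/3), where X is the number of failures before the r-th success:
Var(X) = 30
Var(2X + 3) = (2)² × Var(X) = 4 × 30 = 120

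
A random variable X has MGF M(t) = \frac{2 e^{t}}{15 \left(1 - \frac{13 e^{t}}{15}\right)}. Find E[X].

To find E[X], compute M^(1)(0):
M^(1)(t) = \frac{2 e^{t}}{15 \left(1 - \frac{13 e^{t}}{15}\right)} + \frac{26 e^{2 t}}{225 \left(1 - \frac{13 e^{t}}{15}\right)^{2}}
M^(1)(0) = \frac{15}{2}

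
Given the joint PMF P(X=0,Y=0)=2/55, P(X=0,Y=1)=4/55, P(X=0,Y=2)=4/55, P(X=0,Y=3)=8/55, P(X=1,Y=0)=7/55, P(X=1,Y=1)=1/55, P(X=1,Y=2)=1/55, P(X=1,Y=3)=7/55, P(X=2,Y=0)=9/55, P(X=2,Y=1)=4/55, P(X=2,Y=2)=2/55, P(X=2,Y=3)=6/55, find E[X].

First find marginal of X:
P(X=0) = 18/55
P(X=1) = 16/55
P(X=2) = 21/55
E[X] = 0 × 18/55 + 1 × 16/55 + 2 × 21/55 = 58/55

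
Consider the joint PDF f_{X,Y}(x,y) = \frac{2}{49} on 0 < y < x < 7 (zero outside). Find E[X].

f_X(x) = ∫_0^x \frac{2}{49} dy = \frac{2 x}{49}
E[X] = ∫_0^7 x × (\frac{2 x}{49}) dx = \frac{14}{3}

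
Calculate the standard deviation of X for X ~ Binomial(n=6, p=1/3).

For X ~ Binomial(n=6, p=1/3):
Var(X) = \frac{4}{3}
SD(X) = √(Var(X)) = √(\frac{4}{3}) = \frac{2 \sqrt{3}}{3}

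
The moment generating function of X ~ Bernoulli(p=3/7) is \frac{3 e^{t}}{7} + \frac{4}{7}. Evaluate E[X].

To find E[X], compute M^(1)(0):
M^(1)(t) = \frac{3 e^{t}}{7}
M^(1)(0) = \frac{3}{7}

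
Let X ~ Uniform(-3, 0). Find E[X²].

Using the identity E[X²] = Var(X) + (E[X])²:
E[X] = - \frac{3}{2}
Var(X) = \frac{3}{4}
E[X²] = \frac{3}{4} + (- \frac{3}{2})²
= 3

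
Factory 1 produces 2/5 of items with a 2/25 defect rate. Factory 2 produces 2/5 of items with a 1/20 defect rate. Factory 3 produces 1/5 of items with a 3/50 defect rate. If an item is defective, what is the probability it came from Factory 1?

Using Bayes' theorem:
P(F1) = 2/5, P(D|F1) = 2/25
P(F2) = 2/5, P(D|F2) = 1/20
P(F3) = 1/5, P(D|F3) = 3/50
P(D) = P(D|F1)P(F1) + P(D|F2)P(F2) + P(D|F3)P(F3)
     = \frac{8}{125}
P(F1|D) = P(D|F1)P(F1) / P(D)
= \frac{1}{2}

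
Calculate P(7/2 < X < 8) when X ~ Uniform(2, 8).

P(7/2 < X < 8) = ∫_{7/2}^{8} f(x) dx
where f(x) = \frac{1}{6}
= \frac{3}{4}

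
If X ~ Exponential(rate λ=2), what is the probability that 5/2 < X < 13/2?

P(5/2 < X < 13/2) = ∫_{5/2}^{13/2} f(x) dx
where f(x) = 2 e^{- 2 x}
= - \frac{1 - e^{8}}{e^{13}}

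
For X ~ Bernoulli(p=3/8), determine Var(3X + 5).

For X ~ Bernoulli(p=3/8):
Var(X) = \frac{15}{64}
Var(3X + 5) = (3)² × Var(X) = 9 × \frac{15}{64} = \frac{135}{64}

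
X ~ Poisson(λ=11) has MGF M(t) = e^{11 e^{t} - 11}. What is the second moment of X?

To find E[X^2], compute M^(2)(0):
M^(1)(t) = 11 e^{t} e^{11 e^{t} - 11}
M^(2)(t) = 121 e^{2 t} e^{11 e^{t} - 11} + 11 e^{t} e^{11 e^{t} - 11}
M^(2)(0) = 132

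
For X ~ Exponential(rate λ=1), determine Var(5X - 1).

For X ~ Exponential(rate λ=1):
Var(X) = 1
Var(5X - 1) = (5)² × Var(X) = 25 × 1 = 25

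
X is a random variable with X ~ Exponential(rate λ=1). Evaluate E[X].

For X ~ Exponential(rate λ=1), the expected value is:
E[X] = 1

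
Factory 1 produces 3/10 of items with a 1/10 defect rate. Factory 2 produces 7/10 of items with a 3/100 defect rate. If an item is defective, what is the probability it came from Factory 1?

Using Bayes' theorem:
P(F1) = 3/10, P(D|F1) = 1/10
P(F2) = 7/10, P(D|F2) = 3/100
P(D) = P(D|F1)P(F1) + P(D|F2)P(F2)
     = \frac{51}{1000}
P(F1|D) = P(D|F1)P(F1) / P(D)
= \frac{10}{17}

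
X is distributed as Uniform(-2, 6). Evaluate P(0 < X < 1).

P(0 < X < 1) = ∫_{0}^{1} f(x) dx
where f(x) = \frac{1}{8}
= \frac{1}{8}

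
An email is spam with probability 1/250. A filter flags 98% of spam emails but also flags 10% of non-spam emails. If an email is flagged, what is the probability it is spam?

Let D = the rare event, + = positive/flagged.
P(D) = 1/250
P(+|D) = 98/100 = 49/50
P(+|D') = 10/100 = 1/10
P(+) = P(+|D)P(D) + P(+|D')P(D')
     = \frac{49}{50} × \frac{1}{250} + \frac{1}{10} × \frac{249}{250}
     = \frac{647}{6250}
P(D|+) = P(+|D)P(D)/P(+) = \frac{49}{1294}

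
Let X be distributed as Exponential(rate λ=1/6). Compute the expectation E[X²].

Using the identity E[X²] = Var(X) + (E[X])²:
E[X] = 6
Var(X) = 36
E[X²] = 36 + (6)²
= 72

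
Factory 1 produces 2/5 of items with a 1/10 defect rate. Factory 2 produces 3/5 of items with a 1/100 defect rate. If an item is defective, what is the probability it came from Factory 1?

Using Bayes' theorem:
P(F1) = 2/5, P(D|F1) = 1/10
P(F2) = 3/5, P(D|F2) = 1/100
P(D) = P(D|F1)P(F1) + P(D|F2)P(F2)
     = \frac{23}{500}
P(F1|D) = P(D|F1)P(F1) / P(D)
= \frac{20}{23}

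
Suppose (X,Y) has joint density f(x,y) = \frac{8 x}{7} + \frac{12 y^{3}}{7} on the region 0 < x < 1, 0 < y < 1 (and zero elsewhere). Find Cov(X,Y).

E[XY] = ∫∫ xy × f(x,y) dx dy = \frac{38}{105}
E[X] = \frac{25}{42}
E[Y] = \frac{22}{35}
Cov(X,Y) = E[XY] - E[X]E[Y] = - \frac{3}{245}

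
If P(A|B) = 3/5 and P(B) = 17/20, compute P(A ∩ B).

By definition, P(A|B) = P(A ∩ B) / P(B)
So P(A ∩ B) = P(A|B) × P(B)
= 3/5 × 17/20
= 51/100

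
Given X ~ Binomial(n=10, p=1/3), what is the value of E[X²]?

Using the identity E[X²] = Var(X) + (E[X])²:
E[X] = \frac{10}{3}
Var(X) = \frac{20}{9}
E[X²] = \frac{20}{9} + (\frac{10}{3})²
= \frac{40}{3}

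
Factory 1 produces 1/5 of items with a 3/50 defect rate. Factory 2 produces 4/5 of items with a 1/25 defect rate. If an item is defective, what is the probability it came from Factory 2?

Using Bayes' theorem:
P(F1) = 1/5, P(D|F1) = 3/50
P(F2) = 4/5, P(D|F2) = 1/25
P(D) = P(D|F1)P(F1) + P(D|F2)P(F2)
     = \frac{11}{250}
P(F2|D) = P(D|F2)P(F2) / P(D)
= \frac{8}{11}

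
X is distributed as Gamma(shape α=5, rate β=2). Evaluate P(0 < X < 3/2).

P(0 < X < 3/2) = ∫_{0}^{3/2} f(x) dx
where f(x) = \frac{4 x^{4} e^{- 2 x}}{3}
= 1 - \frac{131}{8 e^{3}}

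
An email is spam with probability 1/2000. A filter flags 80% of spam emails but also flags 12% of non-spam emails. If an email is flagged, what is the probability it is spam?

Let D = the rare event, + = positive/flagged.
P(D) = 1/2000
P(+|D) = 80/100 = 4/5
P(+|D') = 12/100 = 3/25
P(+) = P(+|D)P(D) + P(+|D')P(D')
     = \frac{4}{5} × \frac{1}{2000} + \frac{3}{25} × \frac{1999}{2000}
     = \frac{6017}{50000}
P(D|+) = P(+|D)P(D)/P(+) = \frac{20}{6017}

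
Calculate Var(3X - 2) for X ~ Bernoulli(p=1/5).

For X ~ Bernoulli(p=1/5):
Var(X) = \frac{4}{25}
Var(3X - 2) = (3)² × Var(X) = 9 × \frac{4}{25} = \frac{36}{25}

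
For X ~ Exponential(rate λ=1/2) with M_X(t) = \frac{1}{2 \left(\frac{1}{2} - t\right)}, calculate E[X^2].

To find E[X^2], compute M^(2)(0):
M^(1)(t) = \frac{1}{2 \left(\frac{1}{2} - t\right)^{2}}
M^(2)(t) = \frac{1}{\left(\frac{1}{2} - t\right)^{3}}
M^(2)(0) = 8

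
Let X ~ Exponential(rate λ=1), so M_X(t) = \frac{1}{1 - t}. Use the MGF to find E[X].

To find E[X], compute M^(1)(0):
M^(1)(t) = \frac{1}{\left(1 - t\right)^{2}}
M^(1)(0) = 1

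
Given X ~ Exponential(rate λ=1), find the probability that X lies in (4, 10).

P(4 < X < 10) = ∫_{4}^{10} f(x) dx
where f(x) = e^{- x}
= - \frac{1 - e^{6}}{e^{10}}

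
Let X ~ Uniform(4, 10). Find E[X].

For X ~ Uniform(4, 10), the expected value is:
E[X] = 7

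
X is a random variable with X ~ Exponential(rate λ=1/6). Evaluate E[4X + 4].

For X ~ Exponential(rate λ=1/6):
E[X] = 6
E[4X + 4] = 4 × E[X] + 4 = 28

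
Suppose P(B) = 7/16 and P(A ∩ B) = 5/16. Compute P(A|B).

P(A|B) = P(A ∩ B) / P(B)
= (5/16) / (7/16)
= 5/7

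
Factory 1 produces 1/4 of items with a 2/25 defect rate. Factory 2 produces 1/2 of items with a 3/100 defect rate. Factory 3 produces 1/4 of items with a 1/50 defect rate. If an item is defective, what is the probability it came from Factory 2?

Using Bayes' theorem:
P(F1) = 1/4, P(D|F1) = 2/25
P(F2) = 1/2, P(D|F2) = 3/100
P(F3) = 1/4, P(D|F3) = 1/50
P(D) = P(D|F1)P(F1) + P(D|F2)P(F2) + P(D|F3)P(F3)
     = \frac{1}{25}
P(F2|D) = P(D|F2)P(F2) / P(D)
= \frac{3}{8}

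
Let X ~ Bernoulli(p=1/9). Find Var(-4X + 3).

For X ~ Bernoulli(p=1/9):
Var(X) = \frac{8}{81}
Var(-4X + 3) = (-4)² × Var(X) = 16 × \frac{8}{81} = \frac{128}{81}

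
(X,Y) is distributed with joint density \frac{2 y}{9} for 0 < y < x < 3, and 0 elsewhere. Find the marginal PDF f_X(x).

f_X(x) = ∫_0^x \frac{2 y}{9} dy = \frac{x^{2}}{9}
for 0 < x < 3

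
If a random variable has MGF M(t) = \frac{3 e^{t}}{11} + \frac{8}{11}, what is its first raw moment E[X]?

To find E[X], compute M^(1)(0):
M^(1)(t) = \frac{3 e^{t}}{11}
M^(1)(0) = \frac{3}{11}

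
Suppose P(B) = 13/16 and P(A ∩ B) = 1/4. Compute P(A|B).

P(A|B) = P(A ∩ B) / P(B)
= (1/4) / (13/16)
= 4/13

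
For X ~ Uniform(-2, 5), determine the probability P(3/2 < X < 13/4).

P(3/2 < X < 13/4) = ∫_{3/2}^{13/4} f(x) dx
where f(x) = \frac{1}{7}
= \frac{1}{4}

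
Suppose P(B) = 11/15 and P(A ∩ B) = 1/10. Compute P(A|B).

P(A|B) = P(A ∩ B) / P(B)
= (1/10) / (11/15)
= 3/22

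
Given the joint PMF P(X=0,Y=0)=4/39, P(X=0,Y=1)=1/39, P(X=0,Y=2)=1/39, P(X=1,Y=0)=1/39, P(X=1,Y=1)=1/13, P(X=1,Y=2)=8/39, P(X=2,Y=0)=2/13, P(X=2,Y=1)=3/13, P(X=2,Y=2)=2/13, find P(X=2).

P(X=2) = P(X=2,Y=0) + P(X=2,Y=1) + P(X=2,Y=2)
= 2/13 + 3/13 + 2/13
= 7/13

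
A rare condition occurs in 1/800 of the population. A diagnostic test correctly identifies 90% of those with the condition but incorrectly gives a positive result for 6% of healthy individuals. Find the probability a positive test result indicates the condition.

Let D = the rare event, + = positive/flagged.
P(D) = 1/800
P(+|D) = 90/100 = 9/10
P(+|D') = 6/100 = 3/50
P(+) = P(+|D)P(D) + P(+|D')P(D')
     = \frac{9}{10} × \frac{1}{800} + \frac{3}{50} × \frac{799}{800}
     = \frac{1221}{20000}
P(D|+) = P(+|D)P(D)/P(+) = \frac{15}{814}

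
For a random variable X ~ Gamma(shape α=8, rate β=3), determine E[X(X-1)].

E[X(X-1)] = E[X² - X] = E[X²] - E[X]
E[X] = \frac{8}{3}
E[X²] = Var(X) + (E[X])² = \frac{8}{9} + (\frac{8}{3})² = 8
E[X(X-1)] = 8 - \frac{8}{3} = \frac{16}{3}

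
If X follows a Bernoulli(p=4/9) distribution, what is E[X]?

For X ~ Bernoulli(p=4/9), the expected value is:
E[X] = \frac{4}{9}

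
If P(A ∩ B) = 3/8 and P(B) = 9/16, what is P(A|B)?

P(A|B) = P(A ∩ B) / P(B)
= (3/8) / (9/16)
= 2/3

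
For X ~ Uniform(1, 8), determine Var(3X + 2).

For X ~ Uniform(1, 8):
Var(X) = \frac{49}{12}
Var(3X + 2) = (3)² × Var(X) = 9 × \frac{49}{12} = \frac{147}{4}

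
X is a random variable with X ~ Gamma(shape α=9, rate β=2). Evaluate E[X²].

Using the identity E[X²] = Var(X) + (E[X])²:
E[X] = \frac{9}{2}
Var(X) = \frac{9}{4}
E[X²] = \frac{9}{4} + (\frac{9}{2})²
= \frac{45}{2}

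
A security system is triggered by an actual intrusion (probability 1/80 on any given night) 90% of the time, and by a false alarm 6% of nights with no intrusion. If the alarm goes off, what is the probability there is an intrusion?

Let D = the rare event, + = positive/flagged.
P(D) = 1/80
P(+|D) = 90/100 = 9/10
P(+|D') = 6/100 = 3/50
P(+) = P(+|D)P(D) + P(+|D')P(D')
     = \frac{9}{10} × \frac{1}{80} + \frac{3}{50} × \frac{79}{80}
     = \frac{141}{2000}
P(D|+) = P(+|D)P(D)/P(+) = \frac{15}{94}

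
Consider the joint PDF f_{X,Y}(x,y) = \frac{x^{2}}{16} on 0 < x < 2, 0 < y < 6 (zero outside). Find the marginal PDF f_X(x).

f_X(x) = ∫_0^6 f(x,y) dy
= ∫_0^6 \frac{x^{2}}{16} dy
= \frac{3 x^{2}}{8} for 0 < x < 2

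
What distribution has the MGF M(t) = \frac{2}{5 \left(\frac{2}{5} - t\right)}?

The MGF M(t) = \frac{2}{5 \left(\frac{2}{5} - t\right)} is the standard form for the Exponential distribution.
Comparing with the known MGF formula identifies: Exponential(rate λ=2/5)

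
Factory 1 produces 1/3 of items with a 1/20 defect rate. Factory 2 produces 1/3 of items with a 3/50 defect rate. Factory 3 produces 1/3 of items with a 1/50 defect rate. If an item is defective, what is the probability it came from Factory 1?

Using Bayes' theorem:
P(F1) = 1/3, P(D|F1) = 1/20
P(F2) = 1/3, P(D|F2) = 3/50
P(F3) = 1/3, P(D|F3) = 1/50
P(D) = P(D|F1)P(F1) + P(D|F2)P(F2) + P(D|F3)P(F3)
     = \frac{13}{300}
P(F1|D) = P(D|F1)P(F1) / P(D)
= \frac{5}{13}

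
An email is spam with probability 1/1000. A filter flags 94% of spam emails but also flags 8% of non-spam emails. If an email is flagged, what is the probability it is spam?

Let D = the rare event, + = positive/flagged.
P(D) = 1/1000
P(+|D) = 94/100 = 47/50
P(+|D') = 8/100 = 2/25
P(+) = P(+|D)P(D) + P(+|D')P(D')
     = \frac{47}{50} × \frac{1}{1000} + \frac{2}{25} × \frac{999}{1000}
     = \frac{4043}{50000}
P(D|+) = P(+|D)P(D)/P(+) = \frac{47}{4043}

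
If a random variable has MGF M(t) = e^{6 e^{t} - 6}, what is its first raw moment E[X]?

To find E[X], compute M^(1)(0):
M^(1)(t) = 6 e^{t} e^{6 e^{t} - 6}
M^(1)(0) = 6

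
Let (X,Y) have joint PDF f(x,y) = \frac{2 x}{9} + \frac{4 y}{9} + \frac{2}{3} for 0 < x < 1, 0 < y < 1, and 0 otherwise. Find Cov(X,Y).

E[XY] = ∫∫ xy × f(x,y) dx dy = \frac{5}{18}
E[X] = \frac{14}{27}
E[Y] = \frac{29}{54}
Cov(X,Y) = E[XY] - E[X]E[Y] = - \frac{1}{1458}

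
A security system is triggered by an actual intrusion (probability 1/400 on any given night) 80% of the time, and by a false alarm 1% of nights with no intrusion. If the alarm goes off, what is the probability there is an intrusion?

Let D = the rare event, + = positive/flagged.
P(D) = 1/400
P(+|D) = 80/100 = 4/5
P(+|D') = 1/100
P(+) = P(+|D)P(D) + P(+|D')P(D')
     = \frac{4}{5} × \frac{1}{400} + \frac{1}{100} × \frac{399}{400}
     = \frac{479}{40000}
P(D|+) = P(+|D)P(D)/P(+) = \frac{80}{479}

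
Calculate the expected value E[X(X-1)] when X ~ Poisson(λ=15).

E[X(X-1)] = E[X² - X] = E[X²] - E[X]
E[X] = 15
E[X²] = Var(X) + (E[X])² = 15 + (15)² = 240
E[X(X-1)] = 240 - 15 = 225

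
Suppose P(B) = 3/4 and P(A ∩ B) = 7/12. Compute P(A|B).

P(A|B) = P(A ∩ B) / P(B)
= (7/12) / (3/4)
= 7/9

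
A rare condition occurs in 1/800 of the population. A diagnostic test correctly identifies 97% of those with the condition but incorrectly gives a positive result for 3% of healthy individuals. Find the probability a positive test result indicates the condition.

Let D = the rare event, + = positive/flagged.
P(D) = 1/800
P(+|D) = 97/100
P(+|D') = 3/100
P(+) = P(+|D)P(D) + P(+|D')P(D')
     = \frac{97}{100} × \frac{1}{800} + \frac{3}{100} × \frac{799}{800}
     = \frac{1247}{40000}
P(D|+) = P(+|D)P(D)/P(+) = \frac{97}{2494}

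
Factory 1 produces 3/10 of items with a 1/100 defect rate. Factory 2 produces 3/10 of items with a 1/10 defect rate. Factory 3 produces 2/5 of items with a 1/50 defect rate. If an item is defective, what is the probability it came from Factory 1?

Using Bayes' theorem:
P(F1) = 3/10, P(D|F1) = 1/100
P(F2) = 3/10, P(D|F2) = 1/10
P(F3) = 2/5, P(D|F3) = 1/50
P(D) = P(D|F1)P(F1) + P(D|F2)P(F2) + P(D|F3)P(F3)
     = \frac{41}{1000}
P(F1|D) = P(D|F1)P(F1) / P(D)
= \frac{3}{41}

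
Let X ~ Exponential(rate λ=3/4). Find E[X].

For X ~ Exponential(rate λ=3/4), the expected value is:
E[X] = \frac{4}{3}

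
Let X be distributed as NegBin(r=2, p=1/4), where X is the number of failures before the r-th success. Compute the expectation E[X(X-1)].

E[X(X-1)] = E[X² - X] = E[X²] - E[X]
E[X] = 6
E[X²] = Var(X) + (E[X])² = 24 + (6)² = 60
E[X(X-1)] = 60 - 6 = 54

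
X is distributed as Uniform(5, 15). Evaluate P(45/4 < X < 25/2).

P(45/4 < X < 25/2) = ∫_{45/4}^{25/2} f(x) dx
where f(x) = \frac{1}{10}
= \frac{1}{8}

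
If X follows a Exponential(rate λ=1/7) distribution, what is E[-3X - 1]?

For X ~ Exponential(rate λ=1/7):
E[X] = 7
E[-3X - 1] = -3 × E[X] - 1 = -22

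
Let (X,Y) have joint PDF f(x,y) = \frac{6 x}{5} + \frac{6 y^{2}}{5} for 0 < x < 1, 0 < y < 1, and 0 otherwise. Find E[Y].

E[Y] = ∫_0^1 ∫_0^1 y × f(x,y) dx dy
= \frac{3}{5}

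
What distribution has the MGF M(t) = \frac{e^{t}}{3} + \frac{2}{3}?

The MGF M(t) = \frac{e^{t}}{3} + \frac{2}{3} is the standard form for the Bernoulli distribution.
Comparing with the known MGF formula identifies: Bernoulli(p=1/3)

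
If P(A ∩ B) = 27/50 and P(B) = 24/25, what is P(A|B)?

P(A|B) = P(A ∩ B) / P(B)
= (27/50) / (24/25)
= 9/16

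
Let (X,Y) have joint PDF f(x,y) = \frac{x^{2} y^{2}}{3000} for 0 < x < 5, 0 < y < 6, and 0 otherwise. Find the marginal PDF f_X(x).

f_X(x) = ∫_0^6 f(x,y) dy
= ∫_0^6 \frac{x^{2} y^{2}}{3000} dy
= \frac{3 x^{2}}{125} for 0 < x < 5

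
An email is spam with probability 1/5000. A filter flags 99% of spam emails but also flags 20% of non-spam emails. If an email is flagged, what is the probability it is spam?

Let D = the rare event, + = positive/flagged.
P(D) = 1/5000
P(+|D) = 99/100
P(+|D') = 20/100 = 1/5
P(+) = P(+|D)P(D) + P(+|D')P(D')
     = \frac{99}{100} × \frac{1}{5000} + \frac{1}{5} × \frac{4999}{5000}
     = \frac{100079}{500000}
P(D|+) = P(+|D)P(D)/P(+) = \frac{99}{100079}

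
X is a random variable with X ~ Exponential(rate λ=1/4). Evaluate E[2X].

For X ~ Exponential(rate λ=1/4):
E[X] = 4
E[2X] = 2 × E[X] + 0 = 8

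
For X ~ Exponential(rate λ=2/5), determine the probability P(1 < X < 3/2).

P(1 < X < 3/2) = ∫_{1}^{3/2} f(x) dx
where f(x) = \frac{2 e^{- \frac{2 x}{5}}}{5}
= - \frac{1 - e^{\frac{1}{5}}}{e^{\frac{3}{5}}}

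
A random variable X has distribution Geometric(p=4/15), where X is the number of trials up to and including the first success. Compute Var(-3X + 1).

For X ~ Geometric(p=4/15), where X is the number of trials up to and including the first success:
Var(X) = \frac{165}{16}
Var(-3X + 1) = (-3)² × Var(X) = 9 × \frac{165}{16} = \frac{1485}{16}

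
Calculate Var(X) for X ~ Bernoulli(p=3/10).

For X ~ Bernoulli(p=3/10):
Var(X) = \frac{21}{100}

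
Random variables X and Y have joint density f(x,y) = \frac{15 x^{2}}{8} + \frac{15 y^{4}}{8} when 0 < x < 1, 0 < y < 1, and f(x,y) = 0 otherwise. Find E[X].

E[X] = ∫_0^1 ∫_0^1 x × f(x,y) dy dx
= ∫_0^1 ∫_0^1 x × (\frac{15 x^{2}}{8} + \frac{15 y^{4}}{8}) dy dx
= \frac{21}{32}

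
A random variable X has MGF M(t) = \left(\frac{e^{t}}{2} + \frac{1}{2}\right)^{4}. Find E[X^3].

To find E[X^3], compute M^(3)(0):
M^(1)(t) = 2 \left(\frac{e^{t}}{2} + \frac{1}{2}\right)^{3} e^{t}
M^(2)(t) = 2 \left(\frac{e^{t}}{2} + \frac{1}{2}\right)^{3} e^{t} + 3 \left(\frac{e^{t}}{2} + \frac{1}{2}\right)^{2} e^{2 t}
M^(3)(t) = 2 \left(\frac{e^{t}}{2} + \frac{1}{2}\right)^{3} e^{t} + 9 \left(\frac{e^{t}}{2} + \frac{1}{2}\right)^{2} e^{2 t} + 3 \left(\frac{e^{t}}{2} + \frac{1}{2}\right) e^{3 t}
M^(3)(0) = 14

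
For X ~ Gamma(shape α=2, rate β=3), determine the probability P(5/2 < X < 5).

P(5/2 < X < 5) = ∫_{5/2}^{5} f(x) dx
where f(x) = 9 x e^{- 3 x}
= - \frac{16}{e^{15}} + \frac{17}{2 e^{\frac{15}{2}}}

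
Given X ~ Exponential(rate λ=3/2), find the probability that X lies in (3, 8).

P(3 < X < 8) = ∫_{3}^{8} f(x) dx
where f(x) = \frac{3 e^{- \frac{3 x}{2}}}{2}
= - \frac{1}{e^{12}} + e^{- \frac{9}{2}}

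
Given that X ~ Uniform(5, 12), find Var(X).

For X ~ Uniform(5, 12):
Var(X) = \frac{49}{12}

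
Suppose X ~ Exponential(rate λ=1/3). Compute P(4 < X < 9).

P(4 < X < 9) = ∫_{4}^{9} f(x) dx
where f(x) = \frac{e^{- \frac{x}{3}}}{3}
= - \frac{1}{e^{3}} + e^{- \frac{4}{3}}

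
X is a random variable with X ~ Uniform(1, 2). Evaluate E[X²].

Using the identity E[X²] = Var(X) + (E[X])²:
E[X] = \frac{3}{2}
Var(X) = \frac{1}{12}
E[X²] = \frac{1}{12} + (\frac{3}{2})²
= \frac{7}{3}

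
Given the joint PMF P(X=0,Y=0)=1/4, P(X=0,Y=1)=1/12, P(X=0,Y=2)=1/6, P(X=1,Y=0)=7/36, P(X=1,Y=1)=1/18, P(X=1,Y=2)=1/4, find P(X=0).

P(X=0) = P(X=0,Y=0) + P(X=0,Y=1) + P(X=0,Y=2)
= 1/4 + 1/12 + 1/6
= 1/2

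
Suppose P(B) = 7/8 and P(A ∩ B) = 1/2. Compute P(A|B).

P(A|B) = P(A ∩ B) / P(B)
= (1/2) / (7/8)
= 4/7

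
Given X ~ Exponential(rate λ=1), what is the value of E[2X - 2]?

For X ~ Exponential(rate λ=1):
E[X] = 1
E[2X - 2] = 2 × E[X] - 2 = 0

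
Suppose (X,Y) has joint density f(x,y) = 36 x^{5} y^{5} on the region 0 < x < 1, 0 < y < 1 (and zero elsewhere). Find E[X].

E[X] = ∫_0^1 ∫_0^1 x × f(x,y) dy dx
= ∫_0^1 ∫_0^1 x × (36 x^{5} y^{5}) dy dx
= \frac{6}{7}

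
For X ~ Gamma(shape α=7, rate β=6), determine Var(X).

For X ~ Gamma(shape α=7, rate β=6):
Var(X) = \frac{7}{36}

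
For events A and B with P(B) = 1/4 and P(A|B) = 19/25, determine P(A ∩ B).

By definition, P(A|B) = P(A ∩ B) / P(B)
So P(A ∩ B) = P(A|B) × P(B)
= 19/25 × 1/4
= 19/100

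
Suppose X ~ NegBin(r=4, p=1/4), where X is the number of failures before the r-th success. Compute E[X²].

Using the identity E[X²] = Var(X) + (E[X])²:
E[X] = 12
Var(X) = 48
E[X²] = 48 + (12)²
= 192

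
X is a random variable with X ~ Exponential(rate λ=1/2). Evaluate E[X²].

Using the identity E[X²] = Var(X) + (E[X])²:
E[X] = 2
Var(X) = 4
E[X²] = 4 + (2)²
= 8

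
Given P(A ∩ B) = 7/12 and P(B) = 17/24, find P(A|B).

P(A|B) = P(A ∩ B) / P(B)
= (7/12) / (17/24)
= 14/17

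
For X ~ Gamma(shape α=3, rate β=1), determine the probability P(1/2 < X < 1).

P(1/2 < X < 1) = ∫_{1/2}^{1} f(x) dx
where f(x) = \frac{x^{2} e^{- x}}{2}
= - \frac{5}{2 e} + \frac{13}{8 e^{\frac{1}{2}}}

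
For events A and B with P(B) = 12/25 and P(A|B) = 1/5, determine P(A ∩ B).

By definition, P(A|B) = P(A ∩ B) / P(B)
So P(A ∩ B) = P(A|B) × P(B)
= 1/5 × 12/25
= 12/125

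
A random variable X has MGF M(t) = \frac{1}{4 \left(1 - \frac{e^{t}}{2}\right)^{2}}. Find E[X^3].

To find E[X^3], compute M^(3)(0):
M^(1)(t) = \frac{e^{t}}{4 \left(1 - \frac{e^{t}}{2}\right)^{3}}
M^(2)(t) = \frac{e^{t}}{4 \left(1 - \frac{e^{t}}{2}\right)^{3}} + \frac{3 e^{2 t}}{8 \left(1 - \frac{e^{t}}{2}\right)^{4}}
M^(3)(t) = \frac{e^{t}}{4 \left(1 - \frac{e^{t}}{2}\right)^{3}} + \frac{9 e^{2 t}}{8 \left(1 - \frac{e^{t}}{2}\right)^{4}} + \frac{3 e^{3 t}}{4 \left(1 - \frac{e^{t}}{2}\right)^{5}}
M^(3)(0) = 44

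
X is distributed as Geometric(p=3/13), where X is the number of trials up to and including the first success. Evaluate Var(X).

For X ~ Geometric(p=3/13), where X is the number of trials up to and including the first success:
Var(X) = \frac{130}{9}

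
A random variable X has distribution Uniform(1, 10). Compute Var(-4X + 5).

For X ~ Uniform(1, 10):
Var(X) = \frac{27}{4}
Var(-4X + 5) = (-4)² × Var(X) = 16 × \frac{27}{4} = 108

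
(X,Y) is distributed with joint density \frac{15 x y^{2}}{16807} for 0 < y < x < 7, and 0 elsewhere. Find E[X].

f_X(x) = ∫_0^x \frac{15 x y^{2}}{16807} dy = \frac{5 x^{4}}{16807}
E[X] = ∫_0^7 x × (\frac{5 x^{4}}{16807}) dx = \frac{35}{6}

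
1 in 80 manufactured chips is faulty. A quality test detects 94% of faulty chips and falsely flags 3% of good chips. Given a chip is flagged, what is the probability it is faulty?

Let D = the rare event, + = positive/flagged.
P(D) = 1/80
P(+|D) = 94/100 = 47/50
P(+|D') = 3/100
P(+) = P(+|D)P(D) + P(+|D')P(D')
     = \frac{47}{50} × \frac{1}{80} + \frac{3}{100} × \frac{79}{80}
     = \frac{331}{8000}
P(D|+) = P(+|D)P(D)/P(+) = \frac{94}{331}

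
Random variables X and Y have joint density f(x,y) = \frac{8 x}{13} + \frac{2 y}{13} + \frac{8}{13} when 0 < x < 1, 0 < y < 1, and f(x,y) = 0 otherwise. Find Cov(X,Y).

E[XY] = ∫∫ xy × f(x,y) dx dy = \frac{11}{39}
E[X] = \frac{43}{78}
E[Y] = \frac{20}{39}
Cov(X,Y) = E[XY] - E[X]E[Y] = - \frac{1}{1521}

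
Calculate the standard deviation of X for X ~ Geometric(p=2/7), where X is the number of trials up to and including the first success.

For X ~ Geometric(p=2/7), where X is the number of trials up to and including the first success:
Var(X) = \frac{35}{4}
SD(X) = √(Var(X)) = √(\frac{35}{4}) = \frac{\sqrt{35}}{2}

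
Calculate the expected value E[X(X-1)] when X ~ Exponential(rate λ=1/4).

E[X(X-1)] = E[X² - X] = E[X²] - E[X]
E[X] = 4
E[X²] = Var(X) + (E[X])² = 16 + (4)² = 32
E[X(X-1)] = 32 - 4 = 28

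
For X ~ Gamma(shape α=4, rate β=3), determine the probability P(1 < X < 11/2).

P(1 < X < 11/2) = ∫_{1}^{11/2} f(x) dx
where f(x) = \frac{27 x^{3} e^{- 3 x}}{2}
= - \frac{14437}{16 e^{\frac{33}{2}}} + \frac{13}{e^{3}}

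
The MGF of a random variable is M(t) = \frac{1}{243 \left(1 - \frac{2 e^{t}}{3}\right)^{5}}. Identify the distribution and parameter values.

The MGF M(t) = \frac{1}{243 \left(1 - \frac{2 e^{t}}{3}\right)^{5}} is the standard form for the NegativeBinomial distribution.
Comparing with the known MGF formula identifies: NegBin(r=5, p=1/3), X = failures before r-th success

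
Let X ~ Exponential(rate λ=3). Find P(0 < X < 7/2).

P(0 < X < 7/2) = ∫_{0}^{7/2} f(x) dx
where f(x) = 3 e^{- 3 x}
= 1 - e^{- \frac{21}{2}}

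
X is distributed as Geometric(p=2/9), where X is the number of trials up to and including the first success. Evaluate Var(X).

For X ~ Geometric(p=2/9), where X is the number of trials up to and including the first success:
Var(X) = \frac{63}{4}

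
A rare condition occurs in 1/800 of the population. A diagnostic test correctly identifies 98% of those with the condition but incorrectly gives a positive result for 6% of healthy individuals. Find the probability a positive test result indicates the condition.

Let D = the rare event, + = positive/flagged.
P(D) = 1/800
P(+|D) = 98/100 = 49/50
P(+|D') = 6/100 = 3/50
P(+) = P(+|D)P(D) + P(+|D')P(D')
     = \frac{49}{50} × \frac{1}{800} + \frac{3}{50} × \frac{799}{800}
     = \frac{1223}{20000}
P(D|+) = P(+|D)P(D)/P(+) = \frac{49}{2446}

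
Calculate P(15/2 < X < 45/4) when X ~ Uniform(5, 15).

P(15/2 < X < 45/4) = ∫_{15/2}^{45/4} f(x) dx
where f(x) = \frac{1}{10}
= \frac{3}{8}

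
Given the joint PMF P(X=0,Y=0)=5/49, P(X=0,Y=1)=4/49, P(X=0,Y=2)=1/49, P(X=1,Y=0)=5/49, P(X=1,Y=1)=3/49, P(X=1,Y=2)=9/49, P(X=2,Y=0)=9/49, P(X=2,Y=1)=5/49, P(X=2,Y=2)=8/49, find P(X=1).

P(X=1) = P(X=1,Y=0) + P(X=1,Y=1) + P(X=1,Y=2)
= 5/49 + 3/49 + 9/49
= 17/49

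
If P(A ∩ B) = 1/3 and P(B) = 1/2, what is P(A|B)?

P(A|B) = P(A ∩ B) / P(B)
= (1/3) / (1/2)
= 2/3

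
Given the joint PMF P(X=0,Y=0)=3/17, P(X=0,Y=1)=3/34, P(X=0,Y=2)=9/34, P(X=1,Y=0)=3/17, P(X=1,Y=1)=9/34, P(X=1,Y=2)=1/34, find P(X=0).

P(X=0) = P(X=0,Y=0) + P(X=0,Y=1) + P(X=0,Y=2)
= 3/17 + 3/34 + 9/34
= 9/17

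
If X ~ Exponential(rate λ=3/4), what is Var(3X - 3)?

For X ~ Exponential(rate λ=3/4):
Var(X) = \frac{16}{9}
Var(3X - 3) = (3)² × Var(X) = 9 × \frac{16}{9} = 16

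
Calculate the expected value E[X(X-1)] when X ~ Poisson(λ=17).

E[X(X-1)] = E[X² - X] = E[X²] - E[X]
E[X] = 17
E[X²] = Var(X) + (E[X])² = 17 + (17)² = 306
E[X(X-1)] = 306 - 17 = 289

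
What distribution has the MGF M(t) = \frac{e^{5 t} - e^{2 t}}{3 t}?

The MGF M(t) = \frac{e^{5 t} - e^{2 t}}{3 t} is the standard form for the Uniform distribution.
Comparing with the known MGF formula identifies: Uniform(2, 5)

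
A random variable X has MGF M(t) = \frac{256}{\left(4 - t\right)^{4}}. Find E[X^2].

To find E[X^2], compute M^(2)(0):
M^(1)(t) = \frac{1024}{\left(4 - t\right)^{5}}
M^(2)(t) = \frac{5120}{\left(4 - t\right)^{6}}
M^(2)(0) = \frac{5}{4}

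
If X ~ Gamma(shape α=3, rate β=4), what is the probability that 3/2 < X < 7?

P(3/2 < X < 7) = ∫_{3/2}^{7} f(x) dx
where f(x) = 32 x^{2} e^{- 4 x}
= \frac{-421 + 25 e^{22}}{e^{28}}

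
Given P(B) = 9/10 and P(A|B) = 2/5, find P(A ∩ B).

By definition, P(A|B) = P(A ∩ B) / P(B)
So P(A ∩ B) = P(A|B) × P(B)
= 2/5 × 9/10
= 9/25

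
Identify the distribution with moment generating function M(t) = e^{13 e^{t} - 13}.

The MGF M(t) = e^{13 e^{t} - 13} is the standard form for the Poisson distribution.
Comparing with the known MGF formula identifies: Poisson(λ=13)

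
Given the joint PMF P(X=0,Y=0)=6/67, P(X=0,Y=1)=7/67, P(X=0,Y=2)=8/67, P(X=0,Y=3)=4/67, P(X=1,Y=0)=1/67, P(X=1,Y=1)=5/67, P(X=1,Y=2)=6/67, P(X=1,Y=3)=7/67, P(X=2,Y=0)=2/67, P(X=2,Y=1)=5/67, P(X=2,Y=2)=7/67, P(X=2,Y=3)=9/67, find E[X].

First find marginal of X:
P(X=0) = 25/67
P(X=1) = 19/67
P(X=2) = 23/67
E[X] = 0 × 25/67 + 1 × 19/67 + 2 × 23/67 = 65/67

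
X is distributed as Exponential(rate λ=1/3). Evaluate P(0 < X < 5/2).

P(0 < X < 5/2) = ∫_{0}^{5/2} f(x) dx
where f(x) = \frac{e^{- \frac{x}{3}}}{3}
= 1 - e^{- \frac{5}{6}}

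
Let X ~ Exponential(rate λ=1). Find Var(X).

For X ~ Exponential(rate λ=1):
Var(X) = 1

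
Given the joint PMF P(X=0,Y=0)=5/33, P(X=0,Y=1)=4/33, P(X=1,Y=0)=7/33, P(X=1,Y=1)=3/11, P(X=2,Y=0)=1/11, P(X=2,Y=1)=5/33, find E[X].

First find marginal of X:
P(X=0) = 3/11
P(X=1) = 16/33
P(X=2) = 8/33
E[X] = 0 × 3/11 + 1 × 16/33 + 2 × 8/33 = 32/33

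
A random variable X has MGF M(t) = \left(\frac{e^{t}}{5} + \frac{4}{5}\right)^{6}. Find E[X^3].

To find E[X^3], compute M^(3)(0):
M^(1)(t) = \frac{6 \left(\frac{e^{t}}{5} + \frac{4}{5}\right)^{5} e^{t}}{5}
M^(2)(t) = \frac{6 \left(\frac{e^{t}}{5} + \frac{4}{5}\right)^{5} e^{t}}{5} + \frac{6 \left(\frac{e^{t}}{5} + \frac{4}{5}\right)^{4} e^{2 t}}{5}
M^(3)(t) = \frac{6 \left(\frac{e^{t}}{5} + \frac{4}{5}\right)^{5} e^{t}}{5} + \frac{18 \left(\frac{e^{t}}{5} + \frac{4}{5}\right)^{4} e^{2 t}}{5} + \frac{24 \left(\frac{e^{t}}{5} + \frac{4}{5}\right)^{3} e^{3 t}}{25}
M^(3)(0) = \frac{144}{25}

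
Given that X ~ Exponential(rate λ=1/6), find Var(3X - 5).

For X ~ Exponential(rate λ=1/6):
Var(X) = 36
Var(3X - 5) = (3)² × Var(X) = 9 × 36 = 324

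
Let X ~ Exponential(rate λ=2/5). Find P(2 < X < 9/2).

P(2 < X < 9/2) = ∫_{2}^{9/2} f(x) dx
where f(x) = \frac{2 e^{- \frac{2 x}{5}}}{5}
= - \frac{1 - e}{e^{\frac{9}{5}}}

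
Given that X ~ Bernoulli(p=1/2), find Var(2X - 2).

For X ~ Bernoulli(p=1/2):
Var(X) = \frac{1}{4}
Var(2X - 2) = (2)² × Var(X) = 4 × \frac{1}{4} = 1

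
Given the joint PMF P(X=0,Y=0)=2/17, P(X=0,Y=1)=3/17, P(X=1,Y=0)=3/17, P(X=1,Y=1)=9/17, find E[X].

First find marginal of X:
P(X=0) = 5/17
P(X=1) = 12/17
E[X] = 0 × 5/17 + 1 × 12/17 = 12/17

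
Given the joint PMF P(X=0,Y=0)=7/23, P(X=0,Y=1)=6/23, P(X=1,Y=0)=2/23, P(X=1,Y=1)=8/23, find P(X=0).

P(X=0) = P(X=0,Y=0) + P(X=0,Y=1)
= 7/23 + 6/23
= 13/23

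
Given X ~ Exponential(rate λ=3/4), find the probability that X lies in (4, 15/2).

P(4 < X < 15/2) = ∫_{4}^{15/2} f(x) dx
where f(x) = \frac{3 e^{- \frac{3 x}{4}}}{4}
= - \frac{1}{e^{\frac{45}{8}}} + e^{-3}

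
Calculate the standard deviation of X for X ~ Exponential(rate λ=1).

For X ~ Exponential(rate λ=1):
Var(X) = 1
SD(X) = √(Var(X)) = √(1) = 1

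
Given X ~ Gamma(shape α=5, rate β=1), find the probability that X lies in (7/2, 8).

P(7/2 < X < 8) = ∫_{7/2}^{8} f(x) dx
where f(x) = \frac{x^{4} e^{- x}}{24}
= - \frac{297}{e^{8}} + \frac{3075}{128 e^{\frac{7}{2}}}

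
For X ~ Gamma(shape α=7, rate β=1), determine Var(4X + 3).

For X ~ Gamma(shape α=7, rate β=1):
Var(X) = 7
Var(4X + 3) = (4)² × Var(X) = 16 × 7 = 112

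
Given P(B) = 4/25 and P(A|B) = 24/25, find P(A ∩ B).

By definition, P(A|B) = P(A ∩ B) / P(B)
So P(A ∩ B) = P(A|B) × P(B)
= 24/25 × 4/25
= 96/625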